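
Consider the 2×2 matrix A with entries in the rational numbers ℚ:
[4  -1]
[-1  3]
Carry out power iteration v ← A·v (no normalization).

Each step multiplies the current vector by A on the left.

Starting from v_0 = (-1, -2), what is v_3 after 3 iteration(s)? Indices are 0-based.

v_3 = (1, -36)

v_0 = (-1, -2).
v_1 = A·v_0 = (-2, -5).
v_2 = A·v_1 = (-3, -13).
v_3 = A·v_2 = (1, -36).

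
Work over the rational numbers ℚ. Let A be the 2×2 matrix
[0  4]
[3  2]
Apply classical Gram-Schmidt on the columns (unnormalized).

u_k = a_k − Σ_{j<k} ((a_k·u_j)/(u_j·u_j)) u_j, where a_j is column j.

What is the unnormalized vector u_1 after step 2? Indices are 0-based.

u_1 = (4, 0)

Step 1: u_0 = a_0 = (0, 3).
Step 2: u_1 = a_1 − (2/3)·u_0 = (4, 0).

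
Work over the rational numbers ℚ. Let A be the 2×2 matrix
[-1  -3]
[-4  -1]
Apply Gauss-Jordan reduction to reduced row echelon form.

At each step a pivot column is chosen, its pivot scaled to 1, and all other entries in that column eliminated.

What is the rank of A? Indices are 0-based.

rank = 2

[1] R0 /= -1  ⇒  (1, 3)
     R1 -= -4·R0  ⇒  (0, 11)
[2] R1 /= 11  ⇒  (0, 1)
     R0 -= 3·R1  ⇒  (1, 0)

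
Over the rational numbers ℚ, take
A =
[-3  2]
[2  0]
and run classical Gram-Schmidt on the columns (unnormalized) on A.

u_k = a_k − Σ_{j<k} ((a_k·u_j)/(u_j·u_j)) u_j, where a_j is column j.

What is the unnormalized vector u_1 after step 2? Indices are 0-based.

Step 1: u_0 = a_0 = (-3, 2).
Step 2: u_1 = a_1 − (-6/13)·u_0 = (8/13, 12/13).

u_1 = (8/13, 12/13)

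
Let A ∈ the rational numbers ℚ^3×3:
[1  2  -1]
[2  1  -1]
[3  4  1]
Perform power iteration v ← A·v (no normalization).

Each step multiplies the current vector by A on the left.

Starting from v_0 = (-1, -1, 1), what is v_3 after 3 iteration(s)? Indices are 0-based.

v_3 = (16, 16, -76)

v_0 = (-1, -1, 1).
v_1 = A·v_0 = (-4, -4, -6).
v_2 = A·v_1 = (-6, -6, -34).
v_3 = A·v_2 = (16, 16, -76).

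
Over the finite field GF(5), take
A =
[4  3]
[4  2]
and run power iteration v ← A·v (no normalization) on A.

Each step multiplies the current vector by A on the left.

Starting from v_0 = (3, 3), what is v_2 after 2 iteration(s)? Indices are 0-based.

v_2 = (3, 0)

v_0 = (3, 3).
v_1 = A·v_0 = (1, 3).
v_2 = A·v_1 = (3, 0).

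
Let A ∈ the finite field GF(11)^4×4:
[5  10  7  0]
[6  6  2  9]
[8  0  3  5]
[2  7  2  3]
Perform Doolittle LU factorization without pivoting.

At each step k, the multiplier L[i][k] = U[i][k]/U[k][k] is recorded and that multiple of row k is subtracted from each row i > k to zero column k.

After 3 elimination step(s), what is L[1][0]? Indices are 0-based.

L[1][0] = 10

Step 1: pivot at (0,0) is 5.
  row1 ← row1 − (10)·row0  ⇒  L[1][0]=10, U row1=(0, 5, 9, 9)
  row2 ← row2 − (6)·row0  ⇒  L[2][0]=6, U row2=(0, 6, 5, 5)
  row3 ← row3 − (7)·row0  ⇒  L[3][0]=7, U row3=(0, 3, 8, 3)
Step 2: pivot at (1,1) is 5.
  row2 ← row2 − (10)·row1  ⇒  L[2][1]=10, U row2=(0, 0, 3, 3)
  row3 ← row3 − (5)·row1  ⇒  L[3][1]=5, U row3=(0, 0, 7, 2)
Step 3: pivot at (2,2) is 3.
  row3 ← row3 − (6)·row2  ⇒  L[3][2]=6, U row3=(0, 0, 0, 6)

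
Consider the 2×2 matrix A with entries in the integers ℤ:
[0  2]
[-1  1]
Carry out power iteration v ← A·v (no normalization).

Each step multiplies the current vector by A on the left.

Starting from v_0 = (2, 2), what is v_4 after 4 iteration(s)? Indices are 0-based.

v_4 = (-8, 4)

v_0 = (2, 2).
v_1 = A·v_0 = (4, 0).
v_2 = A·v_1 = (0, -4).
v_3 = A·v_2 = (-8, -4).
v_4 = A·v_3 = (-8, 4).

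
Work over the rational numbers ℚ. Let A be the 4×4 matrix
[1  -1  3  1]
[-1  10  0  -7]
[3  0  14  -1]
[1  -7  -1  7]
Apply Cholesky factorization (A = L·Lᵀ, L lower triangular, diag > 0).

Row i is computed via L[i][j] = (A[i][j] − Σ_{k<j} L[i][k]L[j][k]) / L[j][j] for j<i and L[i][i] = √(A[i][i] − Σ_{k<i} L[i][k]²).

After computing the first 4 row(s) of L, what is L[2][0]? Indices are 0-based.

Step 1: L[0][0] = √(1) = 1.
  L[1][0] = (-1) / L[0][0] = -1.
Step 2: L[1][1] = √(9) = 3.
  L[2][0] = (3) / L[0][0] = 3.
  L[2][1] = (3) / L[1][1] = 1.
Step 3: L[2][2] = √(4) = 2.
  L[3][0] = (1) / L[0][0] = 1.
  L[3][1] = (-6) / L[1][1] = -2.
  L[3][2] = (-2) / L[2][2] = -1.
Step 4: L[3][3] = √(1) = 1.

L[2][0] = 3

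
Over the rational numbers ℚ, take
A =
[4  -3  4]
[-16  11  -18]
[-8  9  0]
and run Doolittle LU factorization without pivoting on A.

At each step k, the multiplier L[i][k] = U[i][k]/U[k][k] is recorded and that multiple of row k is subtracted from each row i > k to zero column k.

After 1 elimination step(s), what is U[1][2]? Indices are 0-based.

k=0: U[0][0]=4
  eliminate (1,0): mult=-4, new row 1: (0, -1, -2); set L[1][0]=-4
  eliminate (2,0): mult=-2, new row 2: (0, 3, 8); set L[2][0]=-2

U[1][2] = -2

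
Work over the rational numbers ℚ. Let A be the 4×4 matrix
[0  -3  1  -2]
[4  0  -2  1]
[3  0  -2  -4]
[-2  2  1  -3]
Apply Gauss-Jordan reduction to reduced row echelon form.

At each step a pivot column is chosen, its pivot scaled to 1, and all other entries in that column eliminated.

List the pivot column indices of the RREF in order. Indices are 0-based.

pivot columns: 0, 1, 2, 3

pivot(0,0): swap R0↔R1
pivot(0,0)=4: scale R0 → (1, 0, -1/2, 1/4)
  clear (2,0): R2 −= (3)R0 → (0, 0, -1/2, -19/4)
  clear (3,0): R3 −= (-2)R0 → (0, 2, 0, -5/2)
pivot(1,1)=-3: scale R1 → (0, 1, -1/3, 2/3)
  clear (3,1): R3 −= (2)R1 → (0, 0, 2/3, -23/6)
pivot(2,2)=-1/2: scale R2 → (0, 0, 1, 19/2)
  clear (0,2): R0 −= (-1/2)R2 → (1, 0, 0, 5)
  clear (1,2): R1 −= (-1/3)R2 → (0, 1, 0, 23/6)
  clear (3,2): R3 −= (2/3)R2 → (0, 0, 0, -61/6)
pivot(3,3)=-61/6: scale R3 → (0, 0, 0, 1)
  clear (0,3): R0 −= (5)R3 → (1, 0, 0, 0)
  clear (1,3): R1 −= (23/6)R3 → (0, 1, 0, 0)
  clear (2,3): R2 −= (19/2)R3 → (0, 0, 1, 0)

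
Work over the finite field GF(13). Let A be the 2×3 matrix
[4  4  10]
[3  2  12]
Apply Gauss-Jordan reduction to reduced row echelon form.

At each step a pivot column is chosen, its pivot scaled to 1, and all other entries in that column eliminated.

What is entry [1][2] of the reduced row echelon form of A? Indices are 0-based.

M[1][2] = 2

pivot(0,0)=4: scale R0 → (1, 1, 9)
  clear (1,0): R1 −= (3)R0 → (0, 12, 11)
pivot(1,1)=12: scale R1 → (0, 1, 2)
  clear (0,1): R0 −= (1)R1 → (1, 0, 7)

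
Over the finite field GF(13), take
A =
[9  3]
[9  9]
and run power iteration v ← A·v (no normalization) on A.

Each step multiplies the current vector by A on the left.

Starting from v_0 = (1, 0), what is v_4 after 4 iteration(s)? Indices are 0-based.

v_4 = (2, 9)

v_0 = (1, 0).
v_1 = A·v_0 = (9, 9).
v_2 = A·v_1 = (4, 6).
v_3 = A·v_2 = (2, 12).
v_4 = A·v_3 = (2, 9).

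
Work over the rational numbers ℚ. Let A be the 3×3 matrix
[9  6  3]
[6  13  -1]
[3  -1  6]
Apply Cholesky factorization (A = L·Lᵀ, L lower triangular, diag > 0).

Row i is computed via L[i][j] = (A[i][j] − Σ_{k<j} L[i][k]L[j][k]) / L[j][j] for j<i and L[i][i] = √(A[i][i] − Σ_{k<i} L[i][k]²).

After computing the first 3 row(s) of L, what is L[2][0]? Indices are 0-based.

L[2][0] = 1

Step 1: L[0][0] = √(9) = 3.
  L[1][0] = (6) / L[0][0] = 2.
Step 2: L[1][1] = √(9) = 3.
  L[2][0] = (3) / L[0][0] = 1.
  L[2][1] = (-3) / L[1][1] = -1.
Step 3: L[2][2] = √(4) = 2.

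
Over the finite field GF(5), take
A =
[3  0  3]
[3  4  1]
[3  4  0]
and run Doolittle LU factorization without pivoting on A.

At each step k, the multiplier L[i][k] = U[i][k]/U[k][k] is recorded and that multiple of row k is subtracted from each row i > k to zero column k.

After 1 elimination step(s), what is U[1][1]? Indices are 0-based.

U[1][1] = 4

Step 1: pivot at (0,0) is 3.
  row1 ← row1 − (1)·row0  ⇒  L[1][0]=1, U row1=(0, 4, 3)
  row2 ← row2 − (1)·row0  ⇒  L[2][0]=1, U row2=(0, 4, 2)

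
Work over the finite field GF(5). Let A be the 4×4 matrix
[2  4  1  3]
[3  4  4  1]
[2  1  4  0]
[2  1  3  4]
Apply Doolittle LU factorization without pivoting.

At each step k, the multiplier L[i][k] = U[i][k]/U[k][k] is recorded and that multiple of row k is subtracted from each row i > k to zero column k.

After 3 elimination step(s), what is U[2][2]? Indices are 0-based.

k=0: U[0][0]=2
  eliminate (1,0): mult=4, new row 1: (0, 3, 0, 4); set L[1][0]=4
  eliminate (2,0): mult=1, new row 2: (0, 2, 3, 2); set L[2][0]=1
  eliminate (3,0): mult=1, new row 3: (0, 2, 2, 1); set L[3][0]=1
k=1: U[1][1]=3
  eliminate (2,1): mult=4, new row 2: (0, 0, 3, 1); set L[2][1]=4
  eliminate (3,1): mult=4, new row 3: (0, 0, 2, 0); set L[3][1]=4
k=2: U[2][2]=3
  eliminate (3,2): mult=4, new row 3: (0, 0, 0, 1); set L[3][2]=4

U[2][2] = 3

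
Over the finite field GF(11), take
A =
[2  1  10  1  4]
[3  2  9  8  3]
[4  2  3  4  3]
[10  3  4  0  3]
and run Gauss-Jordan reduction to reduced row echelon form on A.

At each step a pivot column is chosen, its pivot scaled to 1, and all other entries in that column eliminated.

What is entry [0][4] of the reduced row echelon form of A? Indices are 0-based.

pivot(0,0)=2: scale R0 → (1, 6, 5, 6, 2)
  clear (1,0): R1 −= (3)R0 → (0, 6, 5, 1, 8)
  clear (2,0): R2 −= (4)R0 → (0, 0, 5, 2, 6)
  clear (3,0): R3 −= (10)R0 → (0, 9, 9, 6, 5)
pivot(1,1)=6: scale R1 → (0, 1, 10, 2, 5)
  clear (0,1): R0 −= (6)R1 → (1, 0, 0, 5, 5)
  clear (3,1): R3 −= (9)R1 → (0, 0, 7, 10, 4)
pivot(2,2)=5: scale R2 → (0, 0, 1, 7, 10)
  clear (1,2): R1 −= (10)R2 → (0, 1, 0, 9, 4)
  clear (3,2): R3 −= (7)R2 → (0, 0, 0, 5, 0)
pivot(3,3)=5: scale R3 → (0, 0, 0, 1, 0)
  clear (0,3): R0 −= (5)R3 → (1, 0, 0, 0, 5)
  clear (1,3): R1 −= (9)R3 → (0, 1, 0, 0, 4)
  clear (2,3): R2 −= (7)R3 → (0, 0, 1, 0, 10)

M[0][4] = 5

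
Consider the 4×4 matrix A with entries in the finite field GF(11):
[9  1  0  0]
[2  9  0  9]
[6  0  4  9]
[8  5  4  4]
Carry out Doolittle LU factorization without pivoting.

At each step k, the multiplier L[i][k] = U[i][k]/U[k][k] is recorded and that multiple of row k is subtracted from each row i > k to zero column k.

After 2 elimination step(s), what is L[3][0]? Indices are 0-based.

L[3][0] = 7

[col 0] pivot 9
  R1 -= 10*R0 → (0, 10, 0, 9)  (L[1][0] := 10)
  R2 -= 8*R0 → (0, 3, 4, 9)  (L[2][0] := 8)
  R3 -= 7*R0 → (0, 9, 4, 4)  (L[3][0] := 7)
[col 1] pivot 10
  R2 -= 8*R1 → (0, 0, 4, 3)  (L[2][1] := 8)
  R3 -= 2*R1 → (0, 0, 4, 8)  (L[3][1] := 2)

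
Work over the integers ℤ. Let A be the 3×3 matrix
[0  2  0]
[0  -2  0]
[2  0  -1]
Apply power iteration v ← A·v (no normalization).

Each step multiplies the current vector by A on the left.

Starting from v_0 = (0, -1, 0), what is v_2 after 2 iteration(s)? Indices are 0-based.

v_0 = (0, -1, 0).
v_1 = A·v_0 = (-2, 2, 0).
v_2 = A·v_1 = (4, -4, -4).

v_2 = (4, -4, -4)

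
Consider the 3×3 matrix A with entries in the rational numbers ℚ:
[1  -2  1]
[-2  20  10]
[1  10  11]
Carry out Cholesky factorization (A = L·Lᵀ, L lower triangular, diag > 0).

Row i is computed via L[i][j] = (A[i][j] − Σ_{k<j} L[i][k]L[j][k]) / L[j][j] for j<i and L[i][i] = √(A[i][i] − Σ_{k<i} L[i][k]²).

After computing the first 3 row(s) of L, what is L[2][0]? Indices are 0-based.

L[2][0] = 1

Step 1: L[0][0] = √(1) = 1.
  L[1][0] = (-2) / L[0][0] = -2.
Step 2: L[1][1] = √(16) = 4.
  L[2][0] = (1) / L[0][0] = 1.
  L[2][1] = (12) / L[1][1] = 3.
Step 3: L[2][2] = √(1) = 1.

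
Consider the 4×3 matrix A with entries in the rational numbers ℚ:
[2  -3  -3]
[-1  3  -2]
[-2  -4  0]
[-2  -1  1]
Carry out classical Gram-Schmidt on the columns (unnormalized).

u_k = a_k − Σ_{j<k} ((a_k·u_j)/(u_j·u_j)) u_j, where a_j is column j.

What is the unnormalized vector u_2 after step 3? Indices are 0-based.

Step 1: u_0 = a_0 = (2, -1, -2, -2).
Step 2: u_1 = a_1 − (1/13)·u_0 = (-41/13, 40/13, -50/13, -11/13).
Step 3: u_2 = a_2 − (-6/13)·u_0 − (16/227)·u_1 = (-421/227, -608/227, -148/227, 31/227).

u_2 = (-421/227, -608/227, -148/227, 31/227)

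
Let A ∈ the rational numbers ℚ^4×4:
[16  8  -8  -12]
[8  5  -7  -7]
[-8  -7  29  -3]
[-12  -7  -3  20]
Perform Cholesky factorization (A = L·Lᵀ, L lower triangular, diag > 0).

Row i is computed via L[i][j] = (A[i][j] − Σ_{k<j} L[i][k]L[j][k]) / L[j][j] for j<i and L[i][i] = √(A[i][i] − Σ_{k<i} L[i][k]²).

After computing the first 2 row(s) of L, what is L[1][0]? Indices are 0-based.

L[1][0] = 2

Step 1: L[0][0] = √(16) = 4.
  L[1][0] = (8) / L[0][0] = 2.
Step 2: L[1][1] = √(1) = 1.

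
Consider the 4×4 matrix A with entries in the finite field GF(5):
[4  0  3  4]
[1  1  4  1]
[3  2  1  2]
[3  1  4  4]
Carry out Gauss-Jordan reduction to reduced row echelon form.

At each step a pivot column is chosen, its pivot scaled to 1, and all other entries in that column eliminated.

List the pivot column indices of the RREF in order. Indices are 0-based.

[1] R0 /= 4  ⇒  (1, 0, 2, 1)
     R1 -= 1·R0  ⇒  (0, 1, 2, 0)
     R2 -= 3·R0  ⇒  (0, 2, 0, 4)
     R3 -= 3·R0  ⇒  (0, 1, 3, 1)
[2] R1 /= 1  ⇒  (0, 1, 2, 0)
     R2 -= 2·R1  ⇒  (0, 0, 1, 4)
     R3 -= 1·R1  ⇒  (0, 0, 1, 1)
[3] R2 /= 1  ⇒  (0, 0, 1, 4)
     R0 -= 2·R2  ⇒  (1, 0, 0, 3)
     R1 -= 2·R2  ⇒  (0, 1, 0, 2)
     R3 -= 1·R2  ⇒  (0, 0, 0, 2)
[4] R3 /= 2  ⇒  (0, 0, 0, 1)
     R0 -= 3·R3  ⇒  (1, 0, 0, 0)
     R1 -= 2·R3  ⇒  (0, 1, 0, 0)
     R2 -= 4·R3  ⇒  (0, 0, 1, 0)

pivot columns: 0, 1, 2, 3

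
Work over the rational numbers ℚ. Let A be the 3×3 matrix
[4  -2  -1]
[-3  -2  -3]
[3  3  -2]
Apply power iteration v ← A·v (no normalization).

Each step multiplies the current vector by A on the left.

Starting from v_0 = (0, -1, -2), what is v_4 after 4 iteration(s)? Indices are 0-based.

v_0 = (0, -1, -2).
v_1 = A·v_0 = (4, 8, 1).
v_2 = A·v_1 = (-1, -31, 34).
v_3 = A·v_2 = (24, -37, -164).
v_4 = A·v_3 = (334, 494, 289).

v_4 = (334, 494, 289)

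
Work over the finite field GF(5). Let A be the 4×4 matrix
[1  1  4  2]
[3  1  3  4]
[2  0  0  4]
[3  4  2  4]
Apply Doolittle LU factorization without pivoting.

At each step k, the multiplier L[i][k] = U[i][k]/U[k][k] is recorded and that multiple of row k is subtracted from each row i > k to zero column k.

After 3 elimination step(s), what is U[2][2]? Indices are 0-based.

U[2][2] = 1

Step 1: pivot at (0,0) is 1.
  row1 ← row1 − (3)·row0  ⇒  L[1][0]=3, U row1=(0, 3, 1, 3)
  row2 ← row2 − (2)·row0  ⇒  L[2][0]=2, U row2=(0, 3, 2, 0)
  row3 ← row3 − (3)·row0  ⇒  L[3][0]=3, U row3=(0, 1, 0, 3)
Step 2: pivot at (1,1) is 3.
  row2 ← row2 − (1)·row1  ⇒  L[2][1]=1, U row2=(0, 0, 1, 2)
  row3 ← row3 − (2)·row1  ⇒  L[3][1]=2, U row3=(0, 0, 3, 2)
Step 3: pivot at (2,2) is 1.
  row3 ← row3 − (3)·row2  ⇒  L[3][2]=3, U row3=(0, 0, 0, 1)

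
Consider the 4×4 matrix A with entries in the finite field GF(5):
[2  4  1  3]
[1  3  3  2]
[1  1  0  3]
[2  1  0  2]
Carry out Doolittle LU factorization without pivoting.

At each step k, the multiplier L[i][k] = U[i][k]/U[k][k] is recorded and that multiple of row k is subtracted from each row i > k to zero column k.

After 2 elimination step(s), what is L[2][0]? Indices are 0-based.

[col 0] pivot 2
  R1 -= 3*R0 → (0, 1, 0, 3)  (L[1][0] := 3)
  R2 -= 3*R0 → (0, 4, 2, 4)  (L[2][0] := 3)
  R3 -= 1*R0 → (0, 2, 4, 4)  (L[3][0] := 1)
[col 1] pivot 1
  R2 -= 4*R1 → (0, 0, 2, 2)  (L[2][1] := 4)
  R3 -= 2*R1 → (0, 0, 4, 3)  (L[3][1] := 2)

L[2][0] = 3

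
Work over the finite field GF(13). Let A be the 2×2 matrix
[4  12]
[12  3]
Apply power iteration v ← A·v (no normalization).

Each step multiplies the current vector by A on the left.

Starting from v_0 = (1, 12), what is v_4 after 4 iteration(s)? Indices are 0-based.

v_0 = (1, 12).
v_1 = A·v_0 = (5, 9).
v_2 = A·v_1 = (11, 9).
v_3 = A·v_2 = (9, 3).
v_4 = A·v_3 = (7, 0).

v_4 = (7, 0)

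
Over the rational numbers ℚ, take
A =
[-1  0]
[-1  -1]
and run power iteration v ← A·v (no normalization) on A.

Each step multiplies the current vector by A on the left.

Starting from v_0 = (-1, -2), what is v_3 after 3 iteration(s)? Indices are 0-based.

v_0 = (-1, -2).
v_1 = A·v_0 = (1, 3).
v_2 = A·v_1 = (-1, -4).
v_3 = A·v_2 = (1, 5).

v_3 = (1, 5)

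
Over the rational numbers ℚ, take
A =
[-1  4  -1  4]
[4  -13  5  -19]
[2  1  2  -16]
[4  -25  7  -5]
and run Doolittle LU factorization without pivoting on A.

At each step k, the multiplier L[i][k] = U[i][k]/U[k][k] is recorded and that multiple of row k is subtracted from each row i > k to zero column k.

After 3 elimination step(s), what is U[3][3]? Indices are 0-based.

k=0: U[0][0]=-1
  eliminate (1,0): mult=-4, new row 1: (0, 3, 1, -3); set L[1][0]=-4
  eliminate (2,0): mult=-2, new row 2: (0, 9, 0, -8); set L[2][0]=-2
  eliminate (3,0): mult=-4, new row 3: (0, -9, 3, 11); set L[3][0]=-4
k=1: U[1][1]=3
  eliminate (2,1): mult=3, new row 2: (0, 0, -3, 1); set L[2][1]=3
  eliminate (3,1): mult=-3, new row 3: (0, 0, 6, 2); set L[3][1]=-3
k=2: U[2][2]=-3
  eliminate (3,2): mult=-2, new row 3: (0, 0, 0, 4); set L[3][2]=-2

U[3][3] = 4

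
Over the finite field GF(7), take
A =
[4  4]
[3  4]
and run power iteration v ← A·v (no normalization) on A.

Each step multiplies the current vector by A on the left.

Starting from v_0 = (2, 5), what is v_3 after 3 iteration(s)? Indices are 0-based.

v_0 = (2, 5).
v_1 = A·v_0 = (0, 5).
v_2 = A·v_1 = (6, 6).
v_3 = A·v_2 = (6, 0).

v_3 = (6, 0)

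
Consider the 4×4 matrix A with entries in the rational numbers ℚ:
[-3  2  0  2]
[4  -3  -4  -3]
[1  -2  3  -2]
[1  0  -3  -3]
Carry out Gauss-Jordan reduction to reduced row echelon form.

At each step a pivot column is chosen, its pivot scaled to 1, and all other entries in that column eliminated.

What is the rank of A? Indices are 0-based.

step 1: normalize row 0 (÷-3) = (1, -2/3, 0, -2/3)
  row 1: subtract 4×row0 = (0, -1/3, -4, -1/3)
  row 2: subtract 1×row0 = (0, -4/3, 3, -4/3)
  row 3: subtract 1×row0 = (0, 2/3, -3, -7/3)
step 2: normalize row 1 (÷-1/3) = (0, 1, 12, 1)
  row 0: subtract -2/3×row1 = (1, 0, 8, 0)
  row 2: subtract -4/3×row1 = (0, 0, 19, 0)
  row 3: subtract 2/3×row1 = (0, 0, -11, -3)
step 3: normalize row 2 (÷19) = (0, 0, 1, 0)
  row 0: subtract 8×row2 = (1, 0, 0, 0)
  row 1: subtract 12×row2 = (0, 1, 0, 1)
  row 3: subtract -11×row2 = (0, 0, 0, -3)
step 4: normalize row 3 (÷-3) = (0, 0, 0, 1)
  row 1: subtract 1×row3 = (0, 1, 0, 0)

rank = 4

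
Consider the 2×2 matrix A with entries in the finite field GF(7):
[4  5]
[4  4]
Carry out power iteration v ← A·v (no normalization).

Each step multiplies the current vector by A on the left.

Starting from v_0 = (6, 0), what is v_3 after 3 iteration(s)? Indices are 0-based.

v_0 = (6, 0).
v_1 = A·v_0 = (3, 3).
v_2 = A·v_1 = (6, 3).
v_3 = A·v_2 = (4, 1).

v_3 = (4, 1)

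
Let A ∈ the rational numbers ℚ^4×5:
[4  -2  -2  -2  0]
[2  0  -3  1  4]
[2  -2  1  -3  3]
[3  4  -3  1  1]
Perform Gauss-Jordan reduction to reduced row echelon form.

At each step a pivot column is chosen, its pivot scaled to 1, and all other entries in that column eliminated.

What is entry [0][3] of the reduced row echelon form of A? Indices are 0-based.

M[0][3] = -16/19

[1] R0 /= 4  ⇒  (1, -1/2, -1/2, -1/2, 0)
     R1 -= 2·R0  ⇒  (0, 1, -2, 2, 4)
     R2 -= 2·R0  ⇒  (0, -1, 2, -2, 3)
     R3 -= 3·R0  ⇒  (0, 11/2, -3/2, 5/2, 1)
[2] R1 /= 1  ⇒  (0, 1, -2, 2, 4)
     R0 -= -1/2·R1  ⇒  (1, 0, -3/2, 1/2, 2)
     R2 -= -1·R1  ⇒  (0, 0, 0, 0, 7)
     R3 -= 11/2·R1  ⇒  (0, 0, 19/2, -17/2, -21)
[3] R2 <-> R3
[3] R2 /= 19/2  ⇒  (0, 0, 1, -17/19, -42/19)
     R0 -= -3/2·R2  ⇒  (1, 0, 0, -16/19, -25/19)
     R1 -= -2·R2  ⇒  (0, 1, 0, 4/19, -8/19)
column 3 empty below row 3
[4] R3 /= 7  ⇒  (0, 0, 0, 0, 1)
     R0 -= -25/19·R3  ⇒  (1, 0, 0, -16/19, 0)
     R1 -= -8/19·R3  ⇒  (0, 1, 0, 4/19, 0)
     R2 -= -42/19·R3  ⇒  (0, 0, 1, -17/19, 0)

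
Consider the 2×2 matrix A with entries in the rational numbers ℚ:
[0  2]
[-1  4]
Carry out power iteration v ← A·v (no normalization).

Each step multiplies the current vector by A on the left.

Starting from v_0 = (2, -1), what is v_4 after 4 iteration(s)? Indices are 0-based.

v_0 = (2, -1).
v_1 = A·v_0 = (-2, -6).
v_2 = A·v_1 = (-12, -22).
v_3 = A·v_2 = (-44, -76).
v_4 = A·v_3 = (-152, -260).

v_4 = (-152, -260)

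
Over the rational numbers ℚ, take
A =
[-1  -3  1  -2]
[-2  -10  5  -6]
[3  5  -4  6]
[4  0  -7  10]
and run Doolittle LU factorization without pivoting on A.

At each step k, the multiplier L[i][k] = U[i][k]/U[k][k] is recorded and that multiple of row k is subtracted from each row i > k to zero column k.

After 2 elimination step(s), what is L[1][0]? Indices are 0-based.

L[1][0] = 2

Step 1: pivot at (0,0) is -1.
  row1 ← row1 − (2)·row0  ⇒  L[1][0]=2, U row1=(0, -4, 3, -2)
  row2 ← row2 − (-3)·row0  ⇒  L[2][0]=-3, U row2=(0, -4, -1, 0)
  row3 ← row3 − (-4)·row0  ⇒  L[3][0]=-4, U row3=(0, -12, -3, 2)
Step 2: pivot at (1,1) is -4.
  row2 ← row2 − (1)·row1  ⇒  L[2][1]=1, U row2=(0, 0, -4, 2)
  row3 ← row3 − (3)·row1  ⇒  L[3][1]=3, U row3=(0, 0, -12, 8)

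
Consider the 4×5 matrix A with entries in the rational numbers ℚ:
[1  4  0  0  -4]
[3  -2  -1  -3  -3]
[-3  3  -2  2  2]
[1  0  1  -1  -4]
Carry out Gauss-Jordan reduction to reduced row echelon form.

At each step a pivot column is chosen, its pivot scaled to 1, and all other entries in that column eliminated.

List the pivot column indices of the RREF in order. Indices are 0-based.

pivot(0,0)=1: scale R0 → (1, 4, 0, 0, -4)
  clear (1,0): R1 −= (3)R0 → (0, -14, -1, -3, 9)
  clear (2,0): R2 −= (-3)R0 → (0, 15, -2, 2, -10)
  clear (3,0): R3 −= (1)R0 → (0, -4, 1, -1, 0)
pivot(1,1)=-14: scale R1 → (0, 1, 1/14, 3/14, -9/14)
  clear (0,1): R0 −= (4)R1 → (1, 0, -2/7, -6/7, -10/7)
  clear (2,1): R2 −= (15)R1 → (0, 0, -43/14, -17/14, -5/14)
  clear (3,1): R3 −= (-4)R1 → (0, 0, 9/7, -1/7, -18/7)
pivot(2,2)=-43/14: scale R2 → (0, 0, 1, 17/43, 5/43)
  clear (0,2): R0 −= (-2/7)R2 → (1, 0, 0, -32/43, -60/43)
  clear (1,2): R1 −= (1/14)R2 → (0, 1, 0, 8/43, -28/43)
  clear (3,2): R3 −= (9/7)R2 → (0, 0, 0, -28/43, -117/43)
pivot(3,3)=-28/43: scale R3 → (0, 0, 0, 1, 117/28)
  clear (0,3): R0 −= (-32/43)R3 → (1, 0, 0, 0, 12/7)
  clear (1,3): R1 −= (8/43)R3 → (0, 1, 0, 0, -10/7)
  clear (2,3): R2 −= (17/43)R3 → (0, 0, 1, 0, -43/28)

pivot columns: 0, 1, 2, 3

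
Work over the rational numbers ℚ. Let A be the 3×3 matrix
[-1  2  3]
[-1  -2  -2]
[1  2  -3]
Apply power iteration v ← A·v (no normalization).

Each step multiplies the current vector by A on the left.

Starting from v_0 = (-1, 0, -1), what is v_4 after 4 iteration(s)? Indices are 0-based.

v_4 = (60, 16, -36)

v_0 = (-1, 0, -1).
v_1 = A·v_0 = (-2, 3, 2).
v_2 = A·v_1 = (14, -8, -2).
v_3 = A·v_2 = (-36, 6, 4).
v_4 = A·v_3 = (60, 16, -36).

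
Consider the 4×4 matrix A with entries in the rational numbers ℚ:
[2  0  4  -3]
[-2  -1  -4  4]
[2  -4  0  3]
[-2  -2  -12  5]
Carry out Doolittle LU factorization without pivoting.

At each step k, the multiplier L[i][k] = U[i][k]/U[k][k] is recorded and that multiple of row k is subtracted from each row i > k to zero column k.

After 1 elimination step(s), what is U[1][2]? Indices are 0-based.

Step 1: pivot at (0,0) is 2.
  row1 ← row1 − (-1)·row0  ⇒  L[1][0]=-1, U row1=(0, -1, 0, 1)
  row2 ← row2 − (1)·row0  ⇒  L[2][0]=1, U row2=(0, -4, -4, 6)
  row3 ← row3 − (-1)·row0  ⇒  L[3][0]=-1, U row3=(0, -2, -8, 2)

U[1][2] = 0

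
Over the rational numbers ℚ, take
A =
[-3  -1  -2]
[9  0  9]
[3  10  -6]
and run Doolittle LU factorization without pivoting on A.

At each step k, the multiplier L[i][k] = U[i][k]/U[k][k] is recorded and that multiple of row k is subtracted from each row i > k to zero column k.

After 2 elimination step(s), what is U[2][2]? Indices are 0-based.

[col 0] pivot -3
  R1 -= -3*R0 → (0, -3, 3)  (L[1][0] := -3)
  R2 -= -1*R0 → (0, 9, -8)  (L[2][0] := -1)
[col 1] pivot -3
  R2 -= -3*R1 → (0, 0, 1)  (L[2][1] := -3)

U[2][2] = 1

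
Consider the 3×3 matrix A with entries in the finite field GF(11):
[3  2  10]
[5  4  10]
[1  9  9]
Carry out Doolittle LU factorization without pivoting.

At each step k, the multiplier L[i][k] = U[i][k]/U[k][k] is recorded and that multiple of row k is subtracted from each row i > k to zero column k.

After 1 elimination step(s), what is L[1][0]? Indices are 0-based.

Step 1: pivot at (0,0) is 3.
  row1 ← row1 − (9)·row0  ⇒  L[1][0]=9, U row1=(0, 8, 8)
  row2 ← row2 − (4)·row0  ⇒  L[2][0]=4, U row2=(0, 1, 2)

L[1][0] = 9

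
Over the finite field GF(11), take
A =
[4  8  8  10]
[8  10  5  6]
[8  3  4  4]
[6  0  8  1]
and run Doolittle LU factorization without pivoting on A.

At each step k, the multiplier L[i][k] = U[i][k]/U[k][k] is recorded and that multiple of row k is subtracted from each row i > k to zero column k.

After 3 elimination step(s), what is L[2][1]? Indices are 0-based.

Step 1: pivot at (0,0) is 4.
  row1 ← row1 − (2)·row0  ⇒  L[1][0]=2, U row1=(0, 5, 0, 8)
  row2 ← row2 − (2)·row0  ⇒  L[2][0]=2, U row2=(0, 9, 10, 6)
  row3 ← row3 − (7)·row0  ⇒  L[3][0]=7, U row3=(0, 10, 7, 8)
Step 2: pivot at (1,1) is 5.
  row2 ← row2 − (4)·row1  ⇒  L[2][1]=4, U row2=(0, 0, 10, 7)
  row3 ← row3 − (2)·row1  ⇒  L[3][1]=2, U row3=(0, 0, 7, 3)
Step 3: pivot at (2,2) is 10.
  row3 ← row3 − (4)·row2  ⇒  L[3][2]=4, U row3=(0, 0, 0, 8)

L[2][1] = 4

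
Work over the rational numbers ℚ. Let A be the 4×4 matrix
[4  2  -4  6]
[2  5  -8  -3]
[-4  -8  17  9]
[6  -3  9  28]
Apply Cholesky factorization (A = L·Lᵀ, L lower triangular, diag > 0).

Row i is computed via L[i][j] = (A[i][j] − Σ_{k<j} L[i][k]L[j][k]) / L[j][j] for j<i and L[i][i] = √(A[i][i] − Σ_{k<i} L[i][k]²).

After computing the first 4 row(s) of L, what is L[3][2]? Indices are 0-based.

L[3][2] = 3

Step 1: L[0][0] = √(4) = 2.
  L[1][0] = (2) / L[0][0] = 1.
Step 2: L[1][1] = √(4) = 2.
  L[2][0] = (-4) / L[0][0] = -2.
  L[2][1] = (-6) / L[1][1] = -3.
Step 3: L[2][2] = √(4) = 2.
  L[3][0] = (6) / L[0][0] = 3.
  L[3][1] = (-6) / L[1][1] = -3.
  L[3][2] = (6) / L[2][2] = 3.
Step 4: L[3][3] = √(1) = 1.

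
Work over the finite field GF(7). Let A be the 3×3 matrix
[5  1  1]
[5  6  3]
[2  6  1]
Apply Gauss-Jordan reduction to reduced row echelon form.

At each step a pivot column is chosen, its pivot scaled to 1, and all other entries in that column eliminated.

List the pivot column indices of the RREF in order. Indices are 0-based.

step 1: normalize row 0 (÷5) = (1, 3, 3)
  row 1: subtract 5×row0 = (0, 5, 2)
  row 2: subtract 2×row0 = (0, 0, 2)
step 2: normalize row 1 (÷5) = (0, 1, 6)
  row 0: subtract 3×row1 = (1, 0, 6)
step 3: normalize row 2 (÷2) = (0, 0, 1)
  row 0: subtract 6×row2 = (1, 0, 0)
  row 1: subtract 6×row2 = (0, 1, 0)

pivot columns: 0, 1, 2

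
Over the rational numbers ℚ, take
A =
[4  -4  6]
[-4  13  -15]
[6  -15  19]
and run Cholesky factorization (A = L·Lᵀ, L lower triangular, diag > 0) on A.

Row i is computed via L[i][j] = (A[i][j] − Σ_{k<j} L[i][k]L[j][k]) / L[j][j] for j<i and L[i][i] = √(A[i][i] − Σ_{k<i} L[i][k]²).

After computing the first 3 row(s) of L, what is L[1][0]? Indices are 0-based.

L[1][0] = -2

Step 1: L[0][0] = √(4) = 2.
  L[1][0] = (-4) / L[0][0] = -2.
Step 2: L[1][1] = √(9) = 3.
  L[2][0] = (6) / L[0][0] = 3.
  L[2][1] = (-9) / L[1][1] = -3.
Step 3: L[2][2] = √(1) = 1.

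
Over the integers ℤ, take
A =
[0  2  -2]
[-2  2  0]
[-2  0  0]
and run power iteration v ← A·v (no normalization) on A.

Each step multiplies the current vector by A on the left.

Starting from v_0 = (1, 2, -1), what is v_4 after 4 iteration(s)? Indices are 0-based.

v_0 = (1, 2, -1).
v_1 = A·v_0 = (6, 2, -2).
v_2 = A·v_1 = (8, -8, -12).
v_3 = A·v_2 = (8, -32, -16).
v_4 = A·v_3 = (-32, -80, -16).

v_4 = (-32, -80, -16)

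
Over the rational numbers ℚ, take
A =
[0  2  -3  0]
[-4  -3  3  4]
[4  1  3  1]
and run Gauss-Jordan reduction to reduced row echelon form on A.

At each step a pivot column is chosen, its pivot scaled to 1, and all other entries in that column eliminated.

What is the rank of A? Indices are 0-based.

[1] R0 <-> R1
[1] R0 /= -4  ⇒  (1, 3/4, -3/4, -1)
     R2 -= 4·R0  ⇒  (0, -2, 6, 5)
[2] R1 /= 2  ⇒  (0, 1, -3/2, 0)
     R0 -= 3/4·R1  ⇒  (1, 0, 3/8, -1)
     R2 -= -2·R1  ⇒  (0, 0, 3, 5)
[3] R2 /= 3  ⇒  (0, 0, 1, 5/3)
     R0 -= 3/8·R2  ⇒  (1, 0, 0, -13/8)
     R1 -= -3/2·R2  ⇒  (0, 1, 0, 5/2)

rank = 3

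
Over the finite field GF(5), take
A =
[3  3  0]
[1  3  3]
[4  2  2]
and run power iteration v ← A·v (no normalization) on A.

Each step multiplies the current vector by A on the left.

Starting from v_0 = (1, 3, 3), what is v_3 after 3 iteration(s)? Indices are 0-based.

v_0 = (1, 3, 3).
v_1 = A·v_0 = (2, 4, 1).
v_2 = A·v_1 = (3, 2, 3).
v_3 = A·v_2 = (0, 3, 2).

v_3 = (0, 3, 2)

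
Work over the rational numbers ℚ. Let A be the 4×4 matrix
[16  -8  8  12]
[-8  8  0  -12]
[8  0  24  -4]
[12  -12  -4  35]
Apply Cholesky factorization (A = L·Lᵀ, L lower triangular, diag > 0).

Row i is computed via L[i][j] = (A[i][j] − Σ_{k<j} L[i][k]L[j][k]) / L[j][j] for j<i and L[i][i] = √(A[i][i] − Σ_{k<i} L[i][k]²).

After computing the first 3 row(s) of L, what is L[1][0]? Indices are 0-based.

Step 1: L[0][0] = √(16) = 4.
  L[1][0] = (-8) / L[0][0] = -2.
Step 2: L[1][1] = √(4) = 2.
  L[2][0] = (8) / L[0][0] = 2.
  L[2][1] = (4) / L[1][1] = 2.
Step 3: L[2][2] = √(16) = 4.

L[1][0] = -2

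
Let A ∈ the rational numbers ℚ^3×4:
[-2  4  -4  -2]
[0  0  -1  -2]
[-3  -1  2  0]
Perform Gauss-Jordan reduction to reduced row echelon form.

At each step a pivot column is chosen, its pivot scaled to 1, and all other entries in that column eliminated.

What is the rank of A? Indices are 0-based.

pivot(0,0)=-2: scale R0 → (1, -2, 2, 1)
  clear (2,0): R2 −= (-3)R0 → (0, -7, 8, 3)
pivot(1,1): swap R1↔R2
pivot(1,1)=-7: scale R1 → (0, 1, -8/7, -3/7)
  clear (0,1): R0 −= (-2)R1 → (1, 0, -2/7, 1/7)
pivot(2,2)=-1: scale R2 → (0, 0, 1, 2)
  clear (0,2): R0 −= (-2/7)R2 → (1, 0, 0, 5/7)
  clear (1,2): R1 −= (-8/7)R2 → (0, 1, 0, 13/7)

rank = 3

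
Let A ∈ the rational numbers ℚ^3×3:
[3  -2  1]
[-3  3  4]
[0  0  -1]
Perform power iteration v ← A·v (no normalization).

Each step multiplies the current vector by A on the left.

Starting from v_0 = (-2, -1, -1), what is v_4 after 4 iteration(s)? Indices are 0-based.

v_4 = (-366, 451, -1)

v_0 = (-2, -1, -1).
v_1 = A·v_0 = (-5, -1, 1).
v_2 = A·v_1 = (-12, 16, -1).
v_3 = A·v_2 = (-69, 80, 1).
v_4 = A·v_3 = (-366, 451, -1).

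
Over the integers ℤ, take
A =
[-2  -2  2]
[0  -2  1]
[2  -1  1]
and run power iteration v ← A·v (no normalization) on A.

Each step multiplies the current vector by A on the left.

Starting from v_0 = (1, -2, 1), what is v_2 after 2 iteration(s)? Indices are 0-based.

v_2 = (-8, -5, 8)

v_0 = (1, -2, 1).
v_1 = A·v_0 = (4, 5, 5).
v_2 = A·v_1 = (-8, -5, 8).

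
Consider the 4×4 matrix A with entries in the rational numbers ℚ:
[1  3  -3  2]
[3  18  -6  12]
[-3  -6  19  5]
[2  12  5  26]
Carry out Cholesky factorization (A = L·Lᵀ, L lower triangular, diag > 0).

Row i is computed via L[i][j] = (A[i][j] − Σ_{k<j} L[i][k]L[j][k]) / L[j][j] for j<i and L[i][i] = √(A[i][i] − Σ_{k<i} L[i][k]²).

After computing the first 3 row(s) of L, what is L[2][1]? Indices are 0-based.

Step 1: L[0][0] = √(1) = 1.
  L[1][0] = (3) / L[0][0] = 3.
Step 2: L[1][1] = √(9) = 3.
  L[2][0] = (-3) / L[0][0] = -3.
  L[2][1] = (3) / L[1][1] = 1.
Step 3: L[2][2] = √(9) = 3.

L[2][1] = 1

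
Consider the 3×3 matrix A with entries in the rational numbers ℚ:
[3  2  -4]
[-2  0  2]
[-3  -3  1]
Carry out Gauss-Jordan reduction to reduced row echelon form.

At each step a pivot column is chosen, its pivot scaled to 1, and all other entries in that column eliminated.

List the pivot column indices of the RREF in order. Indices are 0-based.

step 1: normalize row 0 (÷3) = (1, 2/3, -4/3)
  row 1: subtract -2×row0 = (0, 4/3, -2/3)
  row 2: subtract -3×row0 = (0, -1, -3)
step 2: normalize row 1 (÷4/3) = (0, 1, -1/2)
  row 0: subtract 2/3×row1 = (1, 0, -1)
  row 2: subtract -1×row1 = (0, 0, -7/2)
step 3: normalize row 2 (÷-7/2) = (0, 0, 1)
  row 0: subtract -1×row2 = (1, 0, 0)
  row 1: subtract -1/2×row2 = (0, 1, 0)

pivot columns: 0, 1, 2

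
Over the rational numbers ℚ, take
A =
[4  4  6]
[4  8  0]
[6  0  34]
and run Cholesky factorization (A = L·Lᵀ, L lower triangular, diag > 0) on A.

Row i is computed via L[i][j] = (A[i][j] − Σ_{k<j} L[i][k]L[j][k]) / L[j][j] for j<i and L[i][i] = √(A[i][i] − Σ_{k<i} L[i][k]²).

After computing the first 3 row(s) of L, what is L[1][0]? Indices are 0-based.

L[1][0] = 2

Step 1: L[0][0] = √(4) = 2.
  L[1][0] = (4) / L[0][0] = 2.
Step 2: L[1][1] = √(4) = 2.
  L[2][0] = (6) / L[0][0] = 3.
  L[2][1] = (-6) / L[1][1] = -3.
Step 3: L[2][2] = √(16) = 4.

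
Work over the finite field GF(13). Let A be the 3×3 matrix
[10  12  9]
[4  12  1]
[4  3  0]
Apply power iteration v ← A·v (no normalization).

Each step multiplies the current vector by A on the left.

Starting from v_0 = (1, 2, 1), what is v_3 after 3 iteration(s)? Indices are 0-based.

v_0 = (1, 2, 1).
v_1 = A·v_0 = (4, 3, 10).
v_2 = A·v_1 = (10, 10, 12).
v_3 = A·v_2 = (3, 3, 5).

v_3 = (3, 3, 5)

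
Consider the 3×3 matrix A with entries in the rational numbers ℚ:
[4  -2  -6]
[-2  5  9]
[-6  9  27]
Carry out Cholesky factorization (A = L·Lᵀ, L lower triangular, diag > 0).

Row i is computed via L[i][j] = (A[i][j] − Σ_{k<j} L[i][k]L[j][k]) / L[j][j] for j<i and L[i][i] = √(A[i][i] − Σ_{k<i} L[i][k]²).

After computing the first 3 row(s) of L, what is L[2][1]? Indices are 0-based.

L[2][1] = 3

Step 1: L[0][0] = √(4) = 2.
  L[1][0] = (-2) / L[0][0] = -1.
Step 2: L[1][1] = √(4) = 2.
  L[2][0] = (-6) / L[0][0] = -3.
  L[2][1] = (6) / L[1][1] = 3.
Step 3: L[2][2] = √(9) = 3.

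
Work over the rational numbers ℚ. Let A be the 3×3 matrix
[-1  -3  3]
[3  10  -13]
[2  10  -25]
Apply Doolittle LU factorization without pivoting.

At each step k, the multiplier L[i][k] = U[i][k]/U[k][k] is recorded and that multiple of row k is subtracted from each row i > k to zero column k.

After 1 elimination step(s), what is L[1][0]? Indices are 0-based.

L[1][0] = -3

Step 1: pivot at (0,0) is -1.
  row1 ← row1 − (-3)·row0  ⇒  L[1][0]=-3, U row1=(0, 1, -4)
  row2 ← row2 − (-2)·row0  ⇒  L[2][0]=-2, U row2=(0, 4, -19)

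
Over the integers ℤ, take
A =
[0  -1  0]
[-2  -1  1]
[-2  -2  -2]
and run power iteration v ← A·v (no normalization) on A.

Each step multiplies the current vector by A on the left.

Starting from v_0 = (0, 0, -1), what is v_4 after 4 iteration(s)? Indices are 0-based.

v_0 = (0, 0, -1).
v_1 = A·v_0 = (0, -1, 2).
v_2 = A·v_1 = (1, 3, -2).
v_3 = A·v_2 = (-3, -7, -4).
v_4 = A·v_3 = (7, 9, 28).

v_4 = (7, 9, 28)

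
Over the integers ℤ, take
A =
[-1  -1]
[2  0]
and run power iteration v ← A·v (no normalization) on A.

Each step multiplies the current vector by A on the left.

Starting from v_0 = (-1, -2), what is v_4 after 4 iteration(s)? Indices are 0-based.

v_0 = (-1, -2).
v_1 = A·v_0 = (3, -2).
v_2 = A·v_1 = (-1, 6).
v_3 = A·v_2 = (-5, -2).
v_4 = A·v_3 = (7, -10).

v_4 = (7, -10)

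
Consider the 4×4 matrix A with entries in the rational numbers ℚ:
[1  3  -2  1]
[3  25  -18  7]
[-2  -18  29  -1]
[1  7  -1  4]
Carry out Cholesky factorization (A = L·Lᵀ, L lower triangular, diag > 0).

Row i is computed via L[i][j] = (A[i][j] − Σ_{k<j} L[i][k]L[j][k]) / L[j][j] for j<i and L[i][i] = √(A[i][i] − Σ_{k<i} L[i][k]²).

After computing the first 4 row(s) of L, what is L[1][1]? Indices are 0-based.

Step 1: L[0][0] = √(1) = 1.
  L[1][0] = (3) / L[0][0] = 3.
Step 2: L[1][1] = √(16) = 4.
  L[2][0] = (-2) / L[0][0] = -2.
  L[2][1] = (-12) / L[1][1] = -3.
Step 3: L[2][2] = √(16) = 4.
  L[3][0] = (1) / L[0][0] = 1.
  L[3][1] = (4) / L[1][1] = 1.
  L[3][2] = (4) / L[2][2] = 1.
Step 4: L[3][3] = √(1) = 1.

L[1][1] = 4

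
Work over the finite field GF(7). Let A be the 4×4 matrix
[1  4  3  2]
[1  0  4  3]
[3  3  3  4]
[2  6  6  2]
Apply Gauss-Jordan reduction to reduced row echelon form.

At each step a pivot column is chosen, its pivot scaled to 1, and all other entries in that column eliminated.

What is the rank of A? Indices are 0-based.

rank = 4

[1] R0 /= 1  ⇒  (1, 4, 3, 2)
     R1 -= 1·R0  ⇒  (0, 3, 1, 1)
     R2 -= 3·R0  ⇒  (0, 5, 1, 5)
     R3 -= 2·R0  ⇒  (0, 5, 0, 5)
[2] R1 /= 3  ⇒  (0, 1, 5, 5)
     R0 -= 4·R1  ⇒  (1, 0, 4, 3)
     R2 -= 5·R1  ⇒  (0, 0, 4, 1)
     R3 -= 5·R1  ⇒  (0, 0, 3, 1)
[3] R2 /= 4  ⇒  (0, 0, 1, 2)
     R0 -= 4·R2  ⇒  (1, 0, 0, 2)
     R1 -= 5·R2  ⇒  (0, 1, 0, 2)
     R3 -= 3·R2  ⇒  (0, 0, 0, 2)
[4] R3 /= 2  ⇒  (0, 0, 0, 1)
     R0 -= 2·R3  ⇒  (1, 0, 0, 0)
     R1 -= 2·R3  ⇒  (0, 1, 0, 0)
     R2 -= 2·R3  ⇒  (0, 0, 1, 0)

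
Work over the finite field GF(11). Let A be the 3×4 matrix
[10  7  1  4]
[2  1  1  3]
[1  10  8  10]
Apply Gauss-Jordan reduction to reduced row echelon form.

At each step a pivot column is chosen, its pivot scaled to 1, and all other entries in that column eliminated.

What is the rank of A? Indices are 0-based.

step 1: normalize row 0 (÷10) = (1, 4, 10, 7)
  row 1: subtract 2×row0 = (0, 4, 3, 0)
  row 2: subtract 1×row0 = (0, 6, 9, 3)
step 2: normalize row 1 (÷4) = (0, 1, 9, 0)
  row 0: subtract 4×row1 = (1, 0, 7, 7)
  row 2: subtract 6×row1 = (0, 0, 10, 3)
step 3: normalize row 2 (÷10) = (0, 0, 1, 8)
  row 0: subtract 7×row2 = (1, 0, 0, 6)
  row 1: subtract 9×row2 = (0, 1, 0, 5)

rank = 3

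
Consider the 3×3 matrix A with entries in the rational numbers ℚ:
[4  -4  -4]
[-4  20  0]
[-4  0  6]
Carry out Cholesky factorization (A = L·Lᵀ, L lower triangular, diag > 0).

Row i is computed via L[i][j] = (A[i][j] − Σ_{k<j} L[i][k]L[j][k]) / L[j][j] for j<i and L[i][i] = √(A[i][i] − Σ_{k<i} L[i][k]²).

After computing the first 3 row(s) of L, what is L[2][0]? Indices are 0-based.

Step 1: L[0][0] = √(4) = 2.
  L[1][0] = (-4) / L[0][0] = -2.
Step 2: L[1][1] = √(16) = 4.
  L[2][0] = (-4) / L[0][0] = -2.
  L[2][1] = (-4) / L[1][1] = -1.
Step 3: L[2][2] = √(1) = 1.

L[2][0] = -2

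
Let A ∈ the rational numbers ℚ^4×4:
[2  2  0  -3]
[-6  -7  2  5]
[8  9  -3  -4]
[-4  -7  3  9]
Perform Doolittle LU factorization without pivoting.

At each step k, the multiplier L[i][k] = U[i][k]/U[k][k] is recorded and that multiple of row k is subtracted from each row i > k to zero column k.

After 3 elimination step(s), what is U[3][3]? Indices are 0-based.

U[3][3] = 3

k=0: U[0][0]=2
  eliminate (1,0): mult=-3, new row 1: (0, -1, 2, -4); set L[1][0]=-3
  eliminate (2,0): mult=4, new row 2: (0, 1, -3, 8); set L[2][0]=4
  eliminate (3,0): mult=-2, new row 3: (0, -3, 3, 3); set L[3][0]=-2
k=1: U[1][1]=-1
  eliminate (2,1): mult=-1, new row 2: (0, 0, -1, 4); set L[2][1]=-1
  eliminate (3,1): mult=3, new row 3: (0, 0, -3, 15); set L[3][1]=3
k=2: U[2][2]=-1
  eliminate (3,2): mult=3, new row 3: (0, 0, 0, 3); set L[3][2]=3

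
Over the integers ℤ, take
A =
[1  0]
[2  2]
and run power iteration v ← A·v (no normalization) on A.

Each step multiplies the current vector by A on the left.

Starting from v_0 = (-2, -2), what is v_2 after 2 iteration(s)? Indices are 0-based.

v_2 = (-2, -20)

v_0 = (-2, -2).
v_1 = A·v_0 = (-2, -8).
v_2 = A·v_1 = (-2, -20).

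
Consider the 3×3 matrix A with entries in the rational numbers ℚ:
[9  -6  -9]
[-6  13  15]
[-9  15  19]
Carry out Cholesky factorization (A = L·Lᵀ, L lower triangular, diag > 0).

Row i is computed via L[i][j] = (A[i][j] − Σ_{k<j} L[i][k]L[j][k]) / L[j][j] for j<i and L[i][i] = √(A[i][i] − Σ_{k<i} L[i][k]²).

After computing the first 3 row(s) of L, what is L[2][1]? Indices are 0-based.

Step 1: L[0][0] = √(9) = 3.
  L[1][0] = (-6) / L[0][0] = -2.
Step 2: L[1][1] = √(9) = 3.
  L[2][0] = (-9) / L[0][0] = -3.
  L[2][1] = (9) / L[1][1] = 3.
Step 3: L[2][2] = √(1) = 1.

L[2][1] = 3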